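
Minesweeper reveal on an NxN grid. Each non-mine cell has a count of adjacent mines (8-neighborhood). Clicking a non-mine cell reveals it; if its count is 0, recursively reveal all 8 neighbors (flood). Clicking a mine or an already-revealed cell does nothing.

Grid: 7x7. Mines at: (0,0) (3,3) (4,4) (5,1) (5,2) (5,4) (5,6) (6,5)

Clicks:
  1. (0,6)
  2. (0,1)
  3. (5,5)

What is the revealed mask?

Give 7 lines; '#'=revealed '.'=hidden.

Click 1 (0,6) count=0: revealed 31 new [(0,1) (0,2) (0,3) (0,4) (0,5) (0,6) (1,0) (1,1) (1,2) (1,3) (1,4) (1,5) (1,6) (2,0) (2,1) (2,2) (2,3) (2,4) (2,5) (2,6) (3,0) (3,1) (3,2) (3,4) (3,5) (3,6) (4,0) (4,1) (4,2) (4,5) (4,6)] -> total=31
Click 2 (0,1) count=1: revealed 0 new [(none)] -> total=31
Click 3 (5,5) count=4: revealed 1 new [(5,5)] -> total=32

Answer: .######
#######
#######
###.###
###..##
.....#.
.......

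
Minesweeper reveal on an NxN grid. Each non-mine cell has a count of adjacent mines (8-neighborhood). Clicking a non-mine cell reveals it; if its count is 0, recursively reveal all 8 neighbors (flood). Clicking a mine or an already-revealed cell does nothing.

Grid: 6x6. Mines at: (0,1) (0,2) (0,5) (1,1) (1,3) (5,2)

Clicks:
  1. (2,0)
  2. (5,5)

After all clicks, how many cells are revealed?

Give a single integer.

Click 1 (2,0) count=1: revealed 1 new [(2,0)] -> total=1
Click 2 (5,5) count=0: revealed 24 new [(1,4) (1,5) (2,1) (2,2) (2,3) (2,4) (2,5) (3,0) (3,1) (3,2) (3,3) (3,4) (3,5) (4,0) (4,1) (4,2) (4,3) (4,4) (4,5) (5,0) (5,1) (5,3) (5,4) (5,5)] -> total=25

Answer: 25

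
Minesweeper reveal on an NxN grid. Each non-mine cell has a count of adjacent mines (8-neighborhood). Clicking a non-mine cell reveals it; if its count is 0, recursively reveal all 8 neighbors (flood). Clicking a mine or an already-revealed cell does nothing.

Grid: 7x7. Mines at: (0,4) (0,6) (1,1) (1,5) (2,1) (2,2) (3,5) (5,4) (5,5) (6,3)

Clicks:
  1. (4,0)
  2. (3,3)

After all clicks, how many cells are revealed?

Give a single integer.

Answer: 15

Derivation:
Click 1 (4,0) count=0: revealed 15 new [(3,0) (3,1) (3,2) (3,3) (4,0) (4,1) (4,2) (4,3) (5,0) (5,1) (5,2) (5,3) (6,0) (6,1) (6,2)] -> total=15
Click 2 (3,3) count=1: revealed 0 new [(none)] -> total=15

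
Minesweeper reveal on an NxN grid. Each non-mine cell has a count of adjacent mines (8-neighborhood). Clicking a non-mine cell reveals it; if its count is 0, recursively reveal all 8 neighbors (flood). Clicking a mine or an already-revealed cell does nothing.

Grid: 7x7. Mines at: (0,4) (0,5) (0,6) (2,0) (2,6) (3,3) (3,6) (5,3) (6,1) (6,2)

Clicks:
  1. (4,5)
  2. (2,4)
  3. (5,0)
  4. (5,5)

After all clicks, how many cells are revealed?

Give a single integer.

Answer: 11

Derivation:
Click 1 (4,5) count=1: revealed 1 new [(4,5)] -> total=1
Click 2 (2,4) count=1: revealed 1 new [(2,4)] -> total=2
Click 3 (5,0) count=1: revealed 1 new [(5,0)] -> total=3
Click 4 (5,5) count=0: revealed 8 new [(4,4) (4,6) (5,4) (5,5) (5,6) (6,4) (6,5) (6,6)] -> total=11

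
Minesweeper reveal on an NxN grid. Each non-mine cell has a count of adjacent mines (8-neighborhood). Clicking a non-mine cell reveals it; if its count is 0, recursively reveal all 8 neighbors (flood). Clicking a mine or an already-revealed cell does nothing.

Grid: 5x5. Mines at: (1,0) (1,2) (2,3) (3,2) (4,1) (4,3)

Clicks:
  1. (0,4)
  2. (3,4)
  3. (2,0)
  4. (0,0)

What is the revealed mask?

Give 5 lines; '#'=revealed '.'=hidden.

Click 1 (0,4) count=0: revealed 4 new [(0,3) (0,4) (1,3) (1,4)] -> total=4
Click 2 (3,4) count=2: revealed 1 new [(3,4)] -> total=5
Click 3 (2,0) count=1: revealed 1 new [(2,0)] -> total=6
Click 4 (0,0) count=1: revealed 1 new [(0,0)] -> total=7

Answer: #..##
...##
#....
....#
.....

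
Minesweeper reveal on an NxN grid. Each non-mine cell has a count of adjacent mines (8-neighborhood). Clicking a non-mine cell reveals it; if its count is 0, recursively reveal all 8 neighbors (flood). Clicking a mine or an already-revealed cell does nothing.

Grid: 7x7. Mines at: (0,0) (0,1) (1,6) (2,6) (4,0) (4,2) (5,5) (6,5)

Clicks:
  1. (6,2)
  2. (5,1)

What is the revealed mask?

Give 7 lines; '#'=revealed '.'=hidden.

Click 1 (6,2) count=0: revealed 10 new [(5,0) (5,1) (5,2) (5,3) (5,4) (6,0) (6,1) (6,2) (6,3) (6,4)] -> total=10
Click 2 (5,1) count=2: revealed 0 new [(none)] -> total=10

Answer: .......
.......
.......
.......
.......
#####..
#####..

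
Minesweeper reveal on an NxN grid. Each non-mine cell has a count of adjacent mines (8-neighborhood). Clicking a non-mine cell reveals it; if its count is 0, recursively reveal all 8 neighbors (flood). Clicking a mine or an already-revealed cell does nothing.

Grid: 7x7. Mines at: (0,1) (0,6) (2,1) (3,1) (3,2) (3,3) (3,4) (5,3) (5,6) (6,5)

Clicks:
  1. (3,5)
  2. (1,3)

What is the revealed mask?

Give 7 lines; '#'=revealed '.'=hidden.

Answer: ..####.
..####.
..####.
.....#.
.......
.......
.......

Derivation:
Click 1 (3,5) count=1: revealed 1 new [(3,5)] -> total=1
Click 2 (1,3) count=0: revealed 12 new [(0,2) (0,3) (0,4) (0,5) (1,2) (1,3) (1,4) (1,5) (2,2) (2,3) (2,4) (2,5)] -> total=13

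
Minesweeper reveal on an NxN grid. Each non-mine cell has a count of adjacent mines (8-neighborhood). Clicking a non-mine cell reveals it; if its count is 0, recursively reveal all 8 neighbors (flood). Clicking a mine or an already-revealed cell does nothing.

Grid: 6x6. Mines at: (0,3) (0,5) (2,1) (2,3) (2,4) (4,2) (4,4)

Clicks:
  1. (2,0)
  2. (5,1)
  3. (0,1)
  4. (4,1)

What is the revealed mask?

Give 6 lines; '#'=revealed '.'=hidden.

Answer: ###...
###...
#.....
......
.#....
.#....

Derivation:
Click 1 (2,0) count=1: revealed 1 new [(2,0)] -> total=1
Click 2 (5,1) count=1: revealed 1 new [(5,1)] -> total=2
Click 3 (0,1) count=0: revealed 6 new [(0,0) (0,1) (0,2) (1,0) (1,1) (1,2)] -> total=8
Click 4 (4,1) count=1: revealed 1 new [(4,1)] -> total=9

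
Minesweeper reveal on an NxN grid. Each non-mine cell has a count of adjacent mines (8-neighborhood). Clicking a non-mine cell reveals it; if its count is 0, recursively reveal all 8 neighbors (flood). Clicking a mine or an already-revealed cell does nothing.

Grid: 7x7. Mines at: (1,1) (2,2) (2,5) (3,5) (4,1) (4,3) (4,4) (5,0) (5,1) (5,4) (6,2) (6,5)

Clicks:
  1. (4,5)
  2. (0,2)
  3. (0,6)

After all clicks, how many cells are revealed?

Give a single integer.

Answer: 11

Derivation:
Click 1 (4,5) count=3: revealed 1 new [(4,5)] -> total=1
Click 2 (0,2) count=1: revealed 1 new [(0,2)] -> total=2
Click 3 (0,6) count=0: revealed 9 new [(0,3) (0,4) (0,5) (0,6) (1,2) (1,3) (1,4) (1,5) (1,6)] -> total=11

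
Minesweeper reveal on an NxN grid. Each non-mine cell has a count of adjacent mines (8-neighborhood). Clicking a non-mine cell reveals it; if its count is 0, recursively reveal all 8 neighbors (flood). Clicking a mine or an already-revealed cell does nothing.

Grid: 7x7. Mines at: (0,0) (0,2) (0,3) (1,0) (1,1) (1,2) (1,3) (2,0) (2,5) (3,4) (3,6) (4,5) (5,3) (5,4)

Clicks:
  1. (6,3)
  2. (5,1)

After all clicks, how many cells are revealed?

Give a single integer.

Answer: 18

Derivation:
Click 1 (6,3) count=2: revealed 1 new [(6,3)] -> total=1
Click 2 (5,1) count=0: revealed 17 new [(2,1) (2,2) (2,3) (3,0) (3,1) (3,2) (3,3) (4,0) (4,1) (4,2) (4,3) (5,0) (5,1) (5,2) (6,0) (6,1) (6,2)] -> total=18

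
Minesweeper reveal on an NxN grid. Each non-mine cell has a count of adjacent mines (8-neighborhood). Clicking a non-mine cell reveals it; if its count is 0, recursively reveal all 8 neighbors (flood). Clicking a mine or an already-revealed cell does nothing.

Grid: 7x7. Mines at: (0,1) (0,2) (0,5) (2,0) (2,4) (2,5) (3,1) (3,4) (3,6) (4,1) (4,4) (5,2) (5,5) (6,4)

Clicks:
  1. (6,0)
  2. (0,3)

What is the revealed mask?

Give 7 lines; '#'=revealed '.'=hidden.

Answer: ...#...
.......
.......
.......
.......
##.....
##.....

Derivation:
Click 1 (6,0) count=0: revealed 4 new [(5,0) (5,1) (6,0) (6,1)] -> total=4
Click 2 (0,3) count=1: revealed 1 new [(0,3)] -> total=5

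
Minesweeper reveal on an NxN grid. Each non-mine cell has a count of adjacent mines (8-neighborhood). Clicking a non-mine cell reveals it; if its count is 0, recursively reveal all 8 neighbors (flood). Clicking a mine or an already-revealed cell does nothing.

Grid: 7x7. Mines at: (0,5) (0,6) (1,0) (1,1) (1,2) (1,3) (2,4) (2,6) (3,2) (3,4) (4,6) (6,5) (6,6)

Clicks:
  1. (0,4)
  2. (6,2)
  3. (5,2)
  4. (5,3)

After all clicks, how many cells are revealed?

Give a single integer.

Answer: 20

Derivation:
Click 1 (0,4) count=2: revealed 1 new [(0,4)] -> total=1
Click 2 (6,2) count=0: revealed 19 new [(2,0) (2,1) (3,0) (3,1) (4,0) (4,1) (4,2) (4,3) (4,4) (5,0) (5,1) (5,2) (5,3) (5,4) (6,0) (6,1) (6,2) (6,3) (6,4)] -> total=20
Click 3 (5,2) count=0: revealed 0 new [(none)] -> total=20
Click 4 (5,3) count=0: revealed 0 new [(none)] -> total=20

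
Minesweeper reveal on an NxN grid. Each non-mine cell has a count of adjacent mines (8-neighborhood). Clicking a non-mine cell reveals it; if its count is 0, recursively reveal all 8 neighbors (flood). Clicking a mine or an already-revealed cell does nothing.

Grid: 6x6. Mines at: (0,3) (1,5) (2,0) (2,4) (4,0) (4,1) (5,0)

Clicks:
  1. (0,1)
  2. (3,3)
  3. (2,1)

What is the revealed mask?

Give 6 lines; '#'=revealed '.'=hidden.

Answer: ###...
###...
.#....
...#..
......
......

Derivation:
Click 1 (0,1) count=0: revealed 6 new [(0,0) (0,1) (0,2) (1,0) (1,1) (1,2)] -> total=6
Click 2 (3,3) count=1: revealed 1 new [(3,3)] -> total=7
Click 3 (2,1) count=1: revealed 1 new [(2,1)] -> total=8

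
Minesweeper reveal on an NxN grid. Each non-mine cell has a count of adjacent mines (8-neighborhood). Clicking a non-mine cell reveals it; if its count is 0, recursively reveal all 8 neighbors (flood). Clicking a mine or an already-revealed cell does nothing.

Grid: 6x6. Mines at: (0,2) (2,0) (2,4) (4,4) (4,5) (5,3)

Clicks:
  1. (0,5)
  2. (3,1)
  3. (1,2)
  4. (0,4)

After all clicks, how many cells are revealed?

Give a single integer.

Click 1 (0,5) count=0: revealed 6 new [(0,3) (0,4) (0,5) (1,3) (1,4) (1,5)] -> total=6
Click 2 (3,1) count=1: revealed 1 new [(3,1)] -> total=7
Click 3 (1,2) count=1: revealed 1 new [(1,2)] -> total=8
Click 4 (0,4) count=0: revealed 0 new [(none)] -> total=8

Answer: 8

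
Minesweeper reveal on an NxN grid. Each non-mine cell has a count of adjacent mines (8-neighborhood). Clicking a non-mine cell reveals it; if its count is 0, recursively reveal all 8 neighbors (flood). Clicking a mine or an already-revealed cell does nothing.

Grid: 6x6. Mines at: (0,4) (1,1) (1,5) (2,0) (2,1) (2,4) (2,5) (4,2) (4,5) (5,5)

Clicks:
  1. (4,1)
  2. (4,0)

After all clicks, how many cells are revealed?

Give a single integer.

Answer: 6

Derivation:
Click 1 (4,1) count=1: revealed 1 new [(4,1)] -> total=1
Click 2 (4,0) count=0: revealed 5 new [(3,0) (3,1) (4,0) (5,0) (5,1)] -> total=6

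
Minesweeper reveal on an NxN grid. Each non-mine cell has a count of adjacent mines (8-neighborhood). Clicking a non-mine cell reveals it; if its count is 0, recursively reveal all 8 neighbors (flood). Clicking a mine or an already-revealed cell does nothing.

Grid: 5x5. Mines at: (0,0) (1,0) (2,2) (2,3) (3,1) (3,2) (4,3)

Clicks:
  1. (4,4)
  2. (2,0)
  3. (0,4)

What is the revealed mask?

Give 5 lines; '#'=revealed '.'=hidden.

Answer: .####
.####
#....
.....
....#

Derivation:
Click 1 (4,4) count=1: revealed 1 new [(4,4)] -> total=1
Click 2 (2,0) count=2: revealed 1 new [(2,0)] -> total=2
Click 3 (0,4) count=0: revealed 8 new [(0,1) (0,2) (0,3) (0,4) (1,1) (1,2) (1,3) (1,4)] -> total=10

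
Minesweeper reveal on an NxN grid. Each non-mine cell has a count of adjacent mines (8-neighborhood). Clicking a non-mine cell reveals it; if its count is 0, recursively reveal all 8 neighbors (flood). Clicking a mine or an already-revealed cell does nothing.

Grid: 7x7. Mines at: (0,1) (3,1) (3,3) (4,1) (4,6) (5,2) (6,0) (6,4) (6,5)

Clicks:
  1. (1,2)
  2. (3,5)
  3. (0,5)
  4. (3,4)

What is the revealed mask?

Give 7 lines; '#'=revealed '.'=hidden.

Answer: ..#####
..#####
..#####
....###
.......
.......
.......

Derivation:
Click 1 (1,2) count=1: revealed 1 new [(1,2)] -> total=1
Click 2 (3,5) count=1: revealed 1 new [(3,5)] -> total=2
Click 3 (0,5) count=0: revealed 16 new [(0,2) (0,3) (0,4) (0,5) (0,6) (1,3) (1,4) (1,5) (1,6) (2,2) (2,3) (2,4) (2,5) (2,6) (3,4) (3,6)] -> total=18
Click 4 (3,4) count=1: revealed 0 new [(none)] -> total=18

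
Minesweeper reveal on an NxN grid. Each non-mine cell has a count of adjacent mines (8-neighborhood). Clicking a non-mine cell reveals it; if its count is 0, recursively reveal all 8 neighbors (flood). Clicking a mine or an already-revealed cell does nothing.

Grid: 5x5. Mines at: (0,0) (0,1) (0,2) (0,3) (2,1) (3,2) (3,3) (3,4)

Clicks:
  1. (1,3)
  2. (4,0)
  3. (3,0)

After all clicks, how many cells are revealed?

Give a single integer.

Answer: 5

Derivation:
Click 1 (1,3) count=2: revealed 1 new [(1,3)] -> total=1
Click 2 (4,0) count=0: revealed 4 new [(3,0) (3,1) (4,0) (4,1)] -> total=5
Click 3 (3,0) count=1: revealed 0 new [(none)] -> total=5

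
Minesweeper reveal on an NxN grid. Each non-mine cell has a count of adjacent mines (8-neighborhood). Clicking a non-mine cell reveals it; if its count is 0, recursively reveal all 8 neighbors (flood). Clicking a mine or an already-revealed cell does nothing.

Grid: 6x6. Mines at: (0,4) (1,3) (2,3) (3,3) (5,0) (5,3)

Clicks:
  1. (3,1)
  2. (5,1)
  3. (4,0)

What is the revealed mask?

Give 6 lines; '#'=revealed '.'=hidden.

Click 1 (3,1) count=0: revealed 15 new [(0,0) (0,1) (0,2) (1,0) (1,1) (1,2) (2,0) (2,1) (2,2) (3,0) (3,1) (3,2) (4,0) (4,1) (4,2)] -> total=15
Click 2 (5,1) count=1: revealed 1 new [(5,1)] -> total=16
Click 3 (4,0) count=1: revealed 0 new [(none)] -> total=16

Answer: ###...
###...
###...
###...
###...
.#....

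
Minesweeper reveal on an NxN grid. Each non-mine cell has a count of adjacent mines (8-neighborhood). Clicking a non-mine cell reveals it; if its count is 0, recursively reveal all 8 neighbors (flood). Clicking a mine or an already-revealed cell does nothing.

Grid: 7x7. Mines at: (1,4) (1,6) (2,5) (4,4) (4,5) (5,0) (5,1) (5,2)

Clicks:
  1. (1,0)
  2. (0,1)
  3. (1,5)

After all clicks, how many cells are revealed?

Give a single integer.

Click 1 (1,0) count=0: revealed 20 new [(0,0) (0,1) (0,2) (0,3) (1,0) (1,1) (1,2) (1,3) (2,0) (2,1) (2,2) (2,3) (3,0) (3,1) (3,2) (3,3) (4,0) (4,1) (4,2) (4,3)] -> total=20
Click 2 (0,1) count=0: revealed 0 new [(none)] -> total=20
Click 3 (1,5) count=3: revealed 1 new [(1,5)] -> total=21

Answer: 21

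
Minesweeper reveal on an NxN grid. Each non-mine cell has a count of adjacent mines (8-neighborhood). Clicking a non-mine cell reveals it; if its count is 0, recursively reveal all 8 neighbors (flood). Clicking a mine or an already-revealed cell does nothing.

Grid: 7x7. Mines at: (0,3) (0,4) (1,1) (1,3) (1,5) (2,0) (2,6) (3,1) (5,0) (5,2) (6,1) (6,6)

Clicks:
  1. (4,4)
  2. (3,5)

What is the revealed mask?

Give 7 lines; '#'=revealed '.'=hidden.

Answer: .......
.......
..####.
..#####
..#####
...####
...###.

Derivation:
Click 1 (4,4) count=0: revealed 21 new [(2,2) (2,3) (2,4) (2,5) (3,2) (3,3) (3,4) (3,5) (3,6) (4,2) (4,3) (4,4) (4,5) (4,6) (5,3) (5,4) (5,5) (5,6) (6,3) (6,4) (6,5)] -> total=21
Click 2 (3,5) count=1: revealed 0 new [(none)] -> total=21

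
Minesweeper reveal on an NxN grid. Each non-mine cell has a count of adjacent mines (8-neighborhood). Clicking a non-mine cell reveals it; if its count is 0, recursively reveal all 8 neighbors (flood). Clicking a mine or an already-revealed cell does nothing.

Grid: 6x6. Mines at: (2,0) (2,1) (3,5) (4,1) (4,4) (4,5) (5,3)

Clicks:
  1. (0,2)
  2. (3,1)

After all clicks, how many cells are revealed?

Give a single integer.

Click 1 (0,2) count=0: revealed 19 new [(0,0) (0,1) (0,2) (0,3) (0,4) (0,5) (1,0) (1,1) (1,2) (1,3) (1,4) (1,5) (2,2) (2,3) (2,4) (2,5) (3,2) (3,3) (3,4)] -> total=19
Click 2 (3,1) count=3: revealed 1 new [(3,1)] -> total=20

Answer: 20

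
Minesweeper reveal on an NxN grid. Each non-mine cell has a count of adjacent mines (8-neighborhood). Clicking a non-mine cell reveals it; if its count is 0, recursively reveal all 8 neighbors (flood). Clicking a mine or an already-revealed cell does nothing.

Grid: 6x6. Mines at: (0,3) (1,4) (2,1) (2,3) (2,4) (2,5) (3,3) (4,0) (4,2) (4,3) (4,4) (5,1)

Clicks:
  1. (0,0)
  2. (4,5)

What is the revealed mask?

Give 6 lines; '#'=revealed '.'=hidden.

Click 1 (0,0) count=0: revealed 6 new [(0,0) (0,1) (0,2) (1,0) (1,1) (1,2)] -> total=6
Click 2 (4,5) count=1: revealed 1 new [(4,5)] -> total=7

Answer: ###...
###...
......
......
.....#
......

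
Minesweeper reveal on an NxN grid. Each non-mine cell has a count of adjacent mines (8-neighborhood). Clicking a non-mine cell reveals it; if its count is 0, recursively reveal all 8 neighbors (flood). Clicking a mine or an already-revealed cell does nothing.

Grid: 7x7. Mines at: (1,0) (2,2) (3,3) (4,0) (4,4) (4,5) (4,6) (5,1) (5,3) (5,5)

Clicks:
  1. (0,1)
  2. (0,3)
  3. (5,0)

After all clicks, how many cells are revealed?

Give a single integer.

Answer: 20

Derivation:
Click 1 (0,1) count=1: revealed 1 new [(0,1)] -> total=1
Click 2 (0,3) count=0: revealed 18 new [(0,2) (0,3) (0,4) (0,5) (0,6) (1,1) (1,2) (1,3) (1,4) (1,5) (1,6) (2,3) (2,4) (2,5) (2,6) (3,4) (3,5) (3,6)] -> total=19
Click 3 (5,0) count=2: revealed 1 new [(5,0)] -> total=20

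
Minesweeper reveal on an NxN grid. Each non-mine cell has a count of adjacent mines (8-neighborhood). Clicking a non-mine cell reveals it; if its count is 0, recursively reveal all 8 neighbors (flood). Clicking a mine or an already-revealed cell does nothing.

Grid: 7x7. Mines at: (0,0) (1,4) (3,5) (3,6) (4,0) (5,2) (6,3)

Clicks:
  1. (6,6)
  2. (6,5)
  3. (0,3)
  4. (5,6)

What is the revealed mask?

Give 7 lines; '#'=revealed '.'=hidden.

Click 1 (6,6) count=0: revealed 9 new [(4,4) (4,5) (4,6) (5,4) (5,5) (5,6) (6,4) (6,5) (6,6)] -> total=9
Click 2 (6,5) count=0: revealed 0 new [(none)] -> total=9
Click 3 (0,3) count=1: revealed 1 new [(0,3)] -> total=10
Click 4 (5,6) count=0: revealed 0 new [(none)] -> total=10

Answer: ...#...
.......
.......
.......
....###
....###
....###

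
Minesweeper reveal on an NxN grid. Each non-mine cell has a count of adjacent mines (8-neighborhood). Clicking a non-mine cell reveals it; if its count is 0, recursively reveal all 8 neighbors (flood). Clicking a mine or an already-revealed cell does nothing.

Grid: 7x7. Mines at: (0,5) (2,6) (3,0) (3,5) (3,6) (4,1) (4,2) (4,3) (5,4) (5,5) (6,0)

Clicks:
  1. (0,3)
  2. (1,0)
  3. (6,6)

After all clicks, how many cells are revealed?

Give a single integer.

Click 1 (0,3) count=0: revealed 19 new [(0,0) (0,1) (0,2) (0,3) (0,4) (1,0) (1,1) (1,2) (1,3) (1,4) (2,0) (2,1) (2,2) (2,3) (2,4) (3,1) (3,2) (3,3) (3,4)] -> total=19
Click 2 (1,0) count=0: revealed 0 new [(none)] -> total=19
Click 3 (6,6) count=1: revealed 1 new [(6,6)] -> total=20

Answer: 20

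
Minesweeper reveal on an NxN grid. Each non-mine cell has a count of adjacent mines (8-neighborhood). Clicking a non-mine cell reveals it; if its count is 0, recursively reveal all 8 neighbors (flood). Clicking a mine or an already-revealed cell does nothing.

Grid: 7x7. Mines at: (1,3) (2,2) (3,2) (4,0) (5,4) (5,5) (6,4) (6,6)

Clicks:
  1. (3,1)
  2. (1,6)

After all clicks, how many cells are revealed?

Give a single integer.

Click 1 (3,1) count=3: revealed 1 new [(3,1)] -> total=1
Click 2 (1,6) count=0: revealed 18 new [(0,4) (0,5) (0,6) (1,4) (1,5) (1,6) (2,3) (2,4) (2,5) (2,6) (3,3) (3,4) (3,5) (3,6) (4,3) (4,4) (4,5) (4,6)] -> total=19

Answer: 19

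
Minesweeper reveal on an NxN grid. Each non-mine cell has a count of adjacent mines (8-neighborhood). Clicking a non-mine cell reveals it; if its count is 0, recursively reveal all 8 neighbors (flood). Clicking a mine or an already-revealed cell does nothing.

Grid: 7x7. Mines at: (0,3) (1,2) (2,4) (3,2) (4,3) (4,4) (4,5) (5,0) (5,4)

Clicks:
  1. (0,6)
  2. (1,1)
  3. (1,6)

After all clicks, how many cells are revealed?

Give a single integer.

Click 1 (0,6) count=0: revealed 10 new [(0,4) (0,5) (0,6) (1,4) (1,5) (1,6) (2,5) (2,6) (3,5) (3,6)] -> total=10
Click 2 (1,1) count=1: revealed 1 new [(1,1)] -> total=11
Click 3 (1,6) count=0: revealed 0 new [(none)] -> total=11

Answer: 11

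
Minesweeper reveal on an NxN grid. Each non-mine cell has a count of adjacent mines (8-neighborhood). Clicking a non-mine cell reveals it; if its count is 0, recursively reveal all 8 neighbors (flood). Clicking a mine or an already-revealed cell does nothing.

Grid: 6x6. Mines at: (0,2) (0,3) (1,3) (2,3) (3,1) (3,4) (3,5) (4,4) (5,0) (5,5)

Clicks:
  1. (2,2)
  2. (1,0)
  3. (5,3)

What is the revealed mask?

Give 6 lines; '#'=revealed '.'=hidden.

Answer: ##....
##....
###...
......
......
...#..

Derivation:
Click 1 (2,2) count=3: revealed 1 new [(2,2)] -> total=1
Click 2 (1,0) count=0: revealed 6 new [(0,0) (0,1) (1,0) (1,1) (2,0) (2,1)] -> total=7
Click 3 (5,3) count=1: revealed 1 new [(5,3)] -> total=8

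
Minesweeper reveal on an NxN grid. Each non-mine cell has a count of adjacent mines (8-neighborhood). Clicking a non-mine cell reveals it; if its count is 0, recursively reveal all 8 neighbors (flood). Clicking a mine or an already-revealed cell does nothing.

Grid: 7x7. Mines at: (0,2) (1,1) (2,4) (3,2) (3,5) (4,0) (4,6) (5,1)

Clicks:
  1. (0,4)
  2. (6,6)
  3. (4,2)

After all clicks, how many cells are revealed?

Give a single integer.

Click 1 (0,4) count=0: revealed 10 new [(0,3) (0,4) (0,5) (0,6) (1,3) (1,4) (1,5) (1,6) (2,5) (2,6)] -> total=10
Click 2 (6,6) count=0: revealed 14 new [(4,2) (4,3) (4,4) (4,5) (5,2) (5,3) (5,4) (5,5) (5,6) (6,2) (6,3) (6,4) (6,5) (6,6)] -> total=24
Click 3 (4,2) count=2: revealed 0 new [(none)] -> total=24

Answer: 24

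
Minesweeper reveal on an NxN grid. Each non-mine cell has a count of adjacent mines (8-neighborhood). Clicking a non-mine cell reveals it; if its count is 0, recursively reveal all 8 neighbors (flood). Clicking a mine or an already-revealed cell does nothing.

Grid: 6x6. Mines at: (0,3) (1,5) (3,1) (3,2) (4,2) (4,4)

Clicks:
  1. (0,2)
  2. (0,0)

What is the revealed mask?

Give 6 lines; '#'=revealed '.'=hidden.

Answer: ###...
###...
###...
......
......
......

Derivation:
Click 1 (0,2) count=1: revealed 1 new [(0,2)] -> total=1
Click 2 (0,0) count=0: revealed 8 new [(0,0) (0,1) (1,0) (1,1) (1,2) (2,0) (2,1) (2,2)] -> total=9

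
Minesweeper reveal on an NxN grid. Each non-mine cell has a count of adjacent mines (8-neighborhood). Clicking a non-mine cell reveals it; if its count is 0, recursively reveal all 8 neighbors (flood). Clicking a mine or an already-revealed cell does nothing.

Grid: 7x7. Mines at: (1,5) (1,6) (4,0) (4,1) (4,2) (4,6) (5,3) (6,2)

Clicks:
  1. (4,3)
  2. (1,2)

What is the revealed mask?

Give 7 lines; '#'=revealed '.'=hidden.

Click 1 (4,3) count=2: revealed 1 new [(4,3)] -> total=1
Click 2 (1,2) count=0: revealed 24 new [(0,0) (0,1) (0,2) (0,3) (0,4) (1,0) (1,1) (1,2) (1,3) (1,4) (2,0) (2,1) (2,2) (2,3) (2,4) (2,5) (3,0) (3,1) (3,2) (3,3) (3,4) (3,5) (4,4) (4,5)] -> total=25

Answer: #####..
#####..
######.
######.
...###.
.......
.......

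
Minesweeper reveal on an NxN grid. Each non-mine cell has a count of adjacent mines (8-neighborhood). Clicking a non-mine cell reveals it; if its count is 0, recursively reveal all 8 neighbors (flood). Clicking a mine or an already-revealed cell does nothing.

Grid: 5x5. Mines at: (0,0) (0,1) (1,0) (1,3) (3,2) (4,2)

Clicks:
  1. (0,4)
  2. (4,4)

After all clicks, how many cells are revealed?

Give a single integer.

Answer: 7

Derivation:
Click 1 (0,4) count=1: revealed 1 new [(0,4)] -> total=1
Click 2 (4,4) count=0: revealed 6 new [(2,3) (2,4) (3,3) (3,4) (4,3) (4,4)] -> total=7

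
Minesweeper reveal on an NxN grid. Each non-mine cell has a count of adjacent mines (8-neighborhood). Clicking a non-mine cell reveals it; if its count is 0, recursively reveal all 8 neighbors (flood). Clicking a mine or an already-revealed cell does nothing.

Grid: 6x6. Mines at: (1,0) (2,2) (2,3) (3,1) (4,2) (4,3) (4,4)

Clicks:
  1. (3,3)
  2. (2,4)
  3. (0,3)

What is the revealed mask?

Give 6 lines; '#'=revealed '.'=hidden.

Click 1 (3,3) count=5: revealed 1 new [(3,3)] -> total=1
Click 2 (2,4) count=1: revealed 1 new [(2,4)] -> total=2
Click 3 (0,3) count=0: revealed 13 new [(0,1) (0,2) (0,3) (0,4) (0,5) (1,1) (1,2) (1,3) (1,4) (1,5) (2,5) (3,4) (3,5)] -> total=15

Answer: .#####
.#####
....##
...###
......
......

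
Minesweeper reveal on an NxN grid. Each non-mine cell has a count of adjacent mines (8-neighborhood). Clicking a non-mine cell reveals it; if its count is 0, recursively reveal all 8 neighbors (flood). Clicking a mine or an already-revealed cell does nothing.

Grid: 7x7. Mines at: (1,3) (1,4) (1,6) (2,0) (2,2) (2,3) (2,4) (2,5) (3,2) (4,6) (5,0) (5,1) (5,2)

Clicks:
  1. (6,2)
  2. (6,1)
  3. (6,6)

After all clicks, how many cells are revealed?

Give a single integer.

Click 1 (6,2) count=2: revealed 1 new [(6,2)] -> total=1
Click 2 (6,1) count=3: revealed 1 new [(6,1)] -> total=2
Click 3 (6,6) count=0: revealed 14 new [(3,3) (3,4) (3,5) (4,3) (4,4) (4,5) (5,3) (5,4) (5,5) (5,6) (6,3) (6,4) (6,5) (6,6)] -> total=16

Answer: 16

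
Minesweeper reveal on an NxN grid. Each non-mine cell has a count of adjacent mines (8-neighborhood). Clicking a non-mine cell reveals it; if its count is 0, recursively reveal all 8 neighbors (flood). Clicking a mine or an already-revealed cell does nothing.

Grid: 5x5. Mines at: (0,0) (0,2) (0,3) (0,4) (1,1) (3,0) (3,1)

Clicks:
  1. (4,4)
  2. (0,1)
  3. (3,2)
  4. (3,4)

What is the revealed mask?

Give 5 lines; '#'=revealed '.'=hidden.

Answer: .#...
..###
..###
..###
..###

Derivation:
Click 1 (4,4) count=0: revealed 12 new [(1,2) (1,3) (1,4) (2,2) (2,3) (2,4) (3,2) (3,3) (3,4) (4,2) (4,3) (4,4)] -> total=12
Click 2 (0,1) count=3: revealed 1 new [(0,1)] -> total=13
Click 3 (3,2) count=1: revealed 0 new [(none)] -> total=13
Click 4 (3,4) count=0: revealed 0 new [(none)] -> total=13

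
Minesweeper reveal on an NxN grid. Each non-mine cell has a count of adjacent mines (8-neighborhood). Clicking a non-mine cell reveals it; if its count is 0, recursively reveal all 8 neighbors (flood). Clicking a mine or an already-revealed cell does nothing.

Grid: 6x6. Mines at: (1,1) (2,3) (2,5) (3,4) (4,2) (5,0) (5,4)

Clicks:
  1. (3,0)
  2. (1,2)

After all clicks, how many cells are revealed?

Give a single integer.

Answer: 7

Derivation:
Click 1 (3,0) count=0: revealed 6 new [(2,0) (2,1) (3,0) (3,1) (4,0) (4,1)] -> total=6
Click 2 (1,2) count=2: revealed 1 new [(1,2)] -> total=7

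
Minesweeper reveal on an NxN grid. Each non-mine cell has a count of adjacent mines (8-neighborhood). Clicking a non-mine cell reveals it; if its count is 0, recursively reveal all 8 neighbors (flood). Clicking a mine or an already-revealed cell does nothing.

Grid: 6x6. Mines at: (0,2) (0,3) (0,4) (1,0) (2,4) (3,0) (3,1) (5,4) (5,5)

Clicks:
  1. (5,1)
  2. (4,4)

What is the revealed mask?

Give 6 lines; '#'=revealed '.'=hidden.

Answer: ......
......
......
......
#####.
####..

Derivation:
Click 1 (5,1) count=0: revealed 8 new [(4,0) (4,1) (4,2) (4,3) (5,0) (5,1) (5,2) (5,3)] -> total=8
Click 2 (4,4) count=2: revealed 1 new [(4,4)] -> total=9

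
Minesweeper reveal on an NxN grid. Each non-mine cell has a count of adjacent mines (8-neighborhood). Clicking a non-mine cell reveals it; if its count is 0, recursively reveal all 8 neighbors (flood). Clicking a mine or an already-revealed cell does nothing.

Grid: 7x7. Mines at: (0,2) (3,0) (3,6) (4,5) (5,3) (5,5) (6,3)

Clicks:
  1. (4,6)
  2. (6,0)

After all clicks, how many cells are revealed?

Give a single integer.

Answer: 10

Derivation:
Click 1 (4,6) count=3: revealed 1 new [(4,6)] -> total=1
Click 2 (6,0) count=0: revealed 9 new [(4,0) (4,1) (4,2) (5,0) (5,1) (5,2) (6,0) (6,1) (6,2)] -> total=10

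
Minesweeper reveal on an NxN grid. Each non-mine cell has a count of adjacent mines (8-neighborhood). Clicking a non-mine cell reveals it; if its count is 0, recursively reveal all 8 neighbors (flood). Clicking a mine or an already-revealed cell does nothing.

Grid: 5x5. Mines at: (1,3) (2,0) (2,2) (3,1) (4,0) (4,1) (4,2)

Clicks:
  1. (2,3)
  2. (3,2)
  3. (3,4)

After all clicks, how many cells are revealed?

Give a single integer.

Answer: 7

Derivation:
Click 1 (2,3) count=2: revealed 1 new [(2,3)] -> total=1
Click 2 (3,2) count=4: revealed 1 new [(3,2)] -> total=2
Click 3 (3,4) count=0: revealed 5 new [(2,4) (3,3) (3,4) (4,3) (4,4)] -> total=7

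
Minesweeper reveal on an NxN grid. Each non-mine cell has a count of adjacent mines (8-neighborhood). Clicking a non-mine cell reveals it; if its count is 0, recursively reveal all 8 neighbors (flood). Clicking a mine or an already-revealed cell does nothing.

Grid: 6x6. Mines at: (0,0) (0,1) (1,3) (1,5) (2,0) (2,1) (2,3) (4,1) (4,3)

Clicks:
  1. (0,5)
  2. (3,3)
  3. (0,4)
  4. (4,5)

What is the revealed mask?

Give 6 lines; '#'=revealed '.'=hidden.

Click 1 (0,5) count=1: revealed 1 new [(0,5)] -> total=1
Click 2 (3,3) count=2: revealed 1 new [(3,3)] -> total=2
Click 3 (0,4) count=2: revealed 1 new [(0,4)] -> total=3
Click 4 (4,5) count=0: revealed 8 new [(2,4) (2,5) (3,4) (3,5) (4,4) (4,5) (5,4) (5,5)] -> total=11

Answer: ....##
......
....##
...###
....##
....##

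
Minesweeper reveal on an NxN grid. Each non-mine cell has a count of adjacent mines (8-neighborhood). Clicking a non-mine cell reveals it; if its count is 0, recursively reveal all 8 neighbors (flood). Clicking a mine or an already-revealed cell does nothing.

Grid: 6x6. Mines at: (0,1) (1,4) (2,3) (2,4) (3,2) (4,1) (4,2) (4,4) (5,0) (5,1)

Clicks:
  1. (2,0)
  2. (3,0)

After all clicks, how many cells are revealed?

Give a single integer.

Click 1 (2,0) count=0: revealed 6 new [(1,0) (1,1) (2,0) (2,1) (3,0) (3,1)] -> total=6
Click 2 (3,0) count=1: revealed 0 new [(none)] -> total=6

Answer: 6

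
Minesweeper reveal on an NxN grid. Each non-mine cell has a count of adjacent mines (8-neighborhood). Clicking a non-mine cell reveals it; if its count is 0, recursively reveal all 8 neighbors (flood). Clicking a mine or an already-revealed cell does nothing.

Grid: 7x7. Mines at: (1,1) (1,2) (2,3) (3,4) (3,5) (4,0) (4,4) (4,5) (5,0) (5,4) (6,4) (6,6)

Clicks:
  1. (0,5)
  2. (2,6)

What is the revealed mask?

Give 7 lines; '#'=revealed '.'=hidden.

Answer: ...####
...####
....###
.......
.......
.......
.......

Derivation:
Click 1 (0,5) count=0: revealed 11 new [(0,3) (0,4) (0,5) (0,6) (1,3) (1,4) (1,5) (1,6) (2,4) (2,5) (2,6)] -> total=11
Click 2 (2,6) count=1: revealed 0 new [(none)] -> total=11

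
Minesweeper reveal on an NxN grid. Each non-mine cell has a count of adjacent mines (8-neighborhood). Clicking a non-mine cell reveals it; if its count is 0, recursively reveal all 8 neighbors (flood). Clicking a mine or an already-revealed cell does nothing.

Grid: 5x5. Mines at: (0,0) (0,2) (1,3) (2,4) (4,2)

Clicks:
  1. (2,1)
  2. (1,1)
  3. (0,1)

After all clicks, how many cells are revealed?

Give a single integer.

Answer: 12

Derivation:
Click 1 (2,1) count=0: revealed 11 new [(1,0) (1,1) (1,2) (2,0) (2,1) (2,2) (3,0) (3,1) (3,2) (4,0) (4,1)] -> total=11
Click 2 (1,1) count=2: revealed 0 new [(none)] -> total=11
Click 3 (0,1) count=2: revealed 1 new [(0,1)] -> total=12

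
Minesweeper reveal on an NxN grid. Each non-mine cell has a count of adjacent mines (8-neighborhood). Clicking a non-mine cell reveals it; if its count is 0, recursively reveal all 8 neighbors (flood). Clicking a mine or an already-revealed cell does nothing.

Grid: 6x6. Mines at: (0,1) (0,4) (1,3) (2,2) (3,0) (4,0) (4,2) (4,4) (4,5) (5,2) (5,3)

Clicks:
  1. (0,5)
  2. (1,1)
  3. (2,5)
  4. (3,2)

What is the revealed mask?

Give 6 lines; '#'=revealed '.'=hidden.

Answer: .....#
.#..##
....##
..#.##
......
......

Derivation:
Click 1 (0,5) count=1: revealed 1 new [(0,5)] -> total=1
Click 2 (1,1) count=2: revealed 1 new [(1,1)] -> total=2
Click 3 (2,5) count=0: revealed 6 new [(1,4) (1,5) (2,4) (2,5) (3,4) (3,5)] -> total=8
Click 4 (3,2) count=2: revealed 1 new [(3,2)] -> total=9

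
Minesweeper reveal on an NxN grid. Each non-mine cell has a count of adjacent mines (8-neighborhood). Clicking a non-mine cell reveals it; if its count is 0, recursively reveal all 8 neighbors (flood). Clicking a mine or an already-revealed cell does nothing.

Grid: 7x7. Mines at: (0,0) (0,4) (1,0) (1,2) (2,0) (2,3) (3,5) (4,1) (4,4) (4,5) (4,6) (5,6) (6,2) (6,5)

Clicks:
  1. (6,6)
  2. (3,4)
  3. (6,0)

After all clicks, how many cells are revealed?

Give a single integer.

Click 1 (6,6) count=2: revealed 1 new [(6,6)] -> total=1
Click 2 (3,4) count=4: revealed 1 new [(3,4)] -> total=2
Click 3 (6,0) count=0: revealed 4 new [(5,0) (5,1) (6,0) (6,1)] -> total=6

Answer: 6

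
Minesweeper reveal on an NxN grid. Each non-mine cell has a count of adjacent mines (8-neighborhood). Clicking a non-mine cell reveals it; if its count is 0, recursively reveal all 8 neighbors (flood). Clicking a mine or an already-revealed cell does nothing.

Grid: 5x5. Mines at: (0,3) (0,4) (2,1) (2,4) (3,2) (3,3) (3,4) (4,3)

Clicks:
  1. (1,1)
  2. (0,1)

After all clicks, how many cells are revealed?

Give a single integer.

Answer: 6

Derivation:
Click 1 (1,1) count=1: revealed 1 new [(1,1)] -> total=1
Click 2 (0,1) count=0: revealed 5 new [(0,0) (0,1) (0,2) (1,0) (1,2)] -> total=6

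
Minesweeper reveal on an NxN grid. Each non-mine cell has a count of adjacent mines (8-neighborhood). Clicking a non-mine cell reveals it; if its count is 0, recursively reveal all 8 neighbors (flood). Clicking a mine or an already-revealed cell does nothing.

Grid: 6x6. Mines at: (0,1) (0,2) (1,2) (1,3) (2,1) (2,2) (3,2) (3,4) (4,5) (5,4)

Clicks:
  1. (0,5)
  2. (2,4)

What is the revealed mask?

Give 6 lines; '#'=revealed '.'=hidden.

Answer: ....##
....##
....##
......
......
......

Derivation:
Click 1 (0,5) count=0: revealed 6 new [(0,4) (0,5) (1,4) (1,5) (2,4) (2,5)] -> total=6
Click 2 (2,4) count=2: revealed 0 new [(none)] -> total=6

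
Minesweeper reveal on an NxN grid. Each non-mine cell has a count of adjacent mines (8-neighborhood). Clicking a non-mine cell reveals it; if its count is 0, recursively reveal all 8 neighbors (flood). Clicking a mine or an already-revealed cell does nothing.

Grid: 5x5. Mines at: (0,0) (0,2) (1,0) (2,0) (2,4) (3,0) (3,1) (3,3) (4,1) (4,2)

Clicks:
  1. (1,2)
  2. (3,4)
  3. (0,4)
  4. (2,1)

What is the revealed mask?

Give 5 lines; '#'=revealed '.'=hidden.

Answer: ...##
..###
.#...
....#
.....

Derivation:
Click 1 (1,2) count=1: revealed 1 new [(1,2)] -> total=1
Click 2 (3,4) count=2: revealed 1 new [(3,4)] -> total=2
Click 3 (0,4) count=0: revealed 4 new [(0,3) (0,4) (1,3) (1,4)] -> total=6
Click 4 (2,1) count=4: revealed 1 new [(2,1)] -> total=7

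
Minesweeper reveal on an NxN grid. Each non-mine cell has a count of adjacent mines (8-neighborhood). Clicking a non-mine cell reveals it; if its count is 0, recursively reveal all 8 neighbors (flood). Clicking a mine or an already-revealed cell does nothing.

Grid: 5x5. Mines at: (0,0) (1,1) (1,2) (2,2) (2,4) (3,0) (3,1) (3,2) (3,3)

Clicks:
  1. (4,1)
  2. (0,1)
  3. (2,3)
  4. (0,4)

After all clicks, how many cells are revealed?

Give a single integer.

Answer: 7

Derivation:
Click 1 (4,1) count=3: revealed 1 new [(4,1)] -> total=1
Click 2 (0,1) count=3: revealed 1 new [(0,1)] -> total=2
Click 3 (2,3) count=5: revealed 1 new [(2,3)] -> total=3
Click 4 (0,4) count=0: revealed 4 new [(0,3) (0,4) (1,3) (1,4)] -> total=7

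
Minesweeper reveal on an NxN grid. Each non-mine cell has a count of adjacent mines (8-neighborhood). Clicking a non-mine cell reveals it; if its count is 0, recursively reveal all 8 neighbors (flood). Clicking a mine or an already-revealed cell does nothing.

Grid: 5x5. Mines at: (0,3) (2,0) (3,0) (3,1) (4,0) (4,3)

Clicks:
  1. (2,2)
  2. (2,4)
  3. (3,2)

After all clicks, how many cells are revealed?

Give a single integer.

Click 1 (2,2) count=1: revealed 1 new [(2,2)] -> total=1
Click 2 (2,4) count=0: revealed 8 new [(1,2) (1,3) (1,4) (2,3) (2,4) (3,2) (3,3) (3,4)] -> total=9
Click 3 (3,2) count=2: revealed 0 new [(none)] -> total=9

Answer: 9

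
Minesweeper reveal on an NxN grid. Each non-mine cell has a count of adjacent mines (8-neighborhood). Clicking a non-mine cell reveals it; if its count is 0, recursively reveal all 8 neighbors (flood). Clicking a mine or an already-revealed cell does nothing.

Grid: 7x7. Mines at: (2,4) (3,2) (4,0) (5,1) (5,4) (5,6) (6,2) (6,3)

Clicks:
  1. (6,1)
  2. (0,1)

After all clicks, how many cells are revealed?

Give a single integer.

Answer: 27

Derivation:
Click 1 (6,1) count=2: revealed 1 new [(6,1)] -> total=1
Click 2 (0,1) count=0: revealed 26 new [(0,0) (0,1) (0,2) (0,3) (0,4) (0,5) (0,6) (1,0) (1,1) (1,2) (1,3) (1,4) (1,5) (1,6) (2,0) (2,1) (2,2) (2,3) (2,5) (2,6) (3,0) (3,1) (3,5) (3,6) (4,5) (4,6)] -> total=27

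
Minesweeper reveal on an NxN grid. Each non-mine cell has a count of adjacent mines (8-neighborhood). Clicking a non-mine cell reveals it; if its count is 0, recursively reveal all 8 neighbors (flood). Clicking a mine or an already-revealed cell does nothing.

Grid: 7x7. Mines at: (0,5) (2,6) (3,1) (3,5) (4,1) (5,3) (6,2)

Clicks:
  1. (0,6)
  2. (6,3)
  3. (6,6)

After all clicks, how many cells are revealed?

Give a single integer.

Click 1 (0,6) count=1: revealed 1 new [(0,6)] -> total=1
Click 2 (6,3) count=2: revealed 1 new [(6,3)] -> total=2
Click 3 (6,6) count=0: revealed 9 new [(4,4) (4,5) (4,6) (5,4) (5,5) (5,6) (6,4) (6,5) (6,6)] -> total=11

Answer: 11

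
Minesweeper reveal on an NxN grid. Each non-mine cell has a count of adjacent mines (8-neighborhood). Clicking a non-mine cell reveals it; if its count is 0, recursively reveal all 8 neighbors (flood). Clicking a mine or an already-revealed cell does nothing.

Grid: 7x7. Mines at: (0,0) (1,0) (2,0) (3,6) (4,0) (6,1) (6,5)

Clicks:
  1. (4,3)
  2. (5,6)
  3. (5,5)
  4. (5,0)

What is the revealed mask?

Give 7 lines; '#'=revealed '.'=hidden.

Click 1 (4,3) count=0: revealed 36 new [(0,1) (0,2) (0,3) (0,4) (0,5) (0,6) (1,1) (1,2) (1,3) (1,4) (1,5) (1,6) (2,1) (2,2) (2,3) (2,4) (2,5) (2,6) (3,1) (3,2) (3,3) (3,4) (3,5) (4,1) (4,2) (4,3) (4,4) (4,5) (5,1) (5,2) (5,3) (5,4) (5,5) (6,2) (6,3) (6,4)] -> total=36
Click 2 (5,6) count=1: revealed 1 new [(5,6)] -> total=37
Click 3 (5,5) count=1: revealed 0 new [(none)] -> total=37
Click 4 (5,0) count=2: revealed 1 new [(5,0)] -> total=38

Answer: .######
.######
.######
.#####.
.#####.
#######
..###..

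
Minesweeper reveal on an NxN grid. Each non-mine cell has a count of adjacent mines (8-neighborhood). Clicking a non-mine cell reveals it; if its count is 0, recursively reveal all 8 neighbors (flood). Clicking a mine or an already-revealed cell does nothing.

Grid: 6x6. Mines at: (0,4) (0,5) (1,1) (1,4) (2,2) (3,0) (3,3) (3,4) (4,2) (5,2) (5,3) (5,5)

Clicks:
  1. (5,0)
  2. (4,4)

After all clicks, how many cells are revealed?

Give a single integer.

Answer: 5

Derivation:
Click 1 (5,0) count=0: revealed 4 new [(4,0) (4,1) (5,0) (5,1)] -> total=4
Click 2 (4,4) count=4: revealed 1 new [(4,4)] -> total=5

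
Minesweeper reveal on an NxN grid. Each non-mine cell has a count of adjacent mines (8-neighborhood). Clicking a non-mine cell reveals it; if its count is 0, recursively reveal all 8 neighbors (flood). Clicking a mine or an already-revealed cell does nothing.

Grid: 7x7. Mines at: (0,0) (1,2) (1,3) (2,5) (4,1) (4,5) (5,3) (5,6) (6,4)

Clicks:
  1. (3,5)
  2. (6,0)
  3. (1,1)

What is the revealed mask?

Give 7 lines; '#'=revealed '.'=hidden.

Click 1 (3,5) count=2: revealed 1 new [(3,5)] -> total=1
Click 2 (6,0) count=0: revealed 6 new [(5,0) (5,1) (5,2) (6,0) (6,1) (6,2)] -> total=7
Click 3 (1,1) count=2: revealed 1 new [(1,1)] -> total=8

Answer: .......
.#.....
.......
.....#.
.......
###....
###....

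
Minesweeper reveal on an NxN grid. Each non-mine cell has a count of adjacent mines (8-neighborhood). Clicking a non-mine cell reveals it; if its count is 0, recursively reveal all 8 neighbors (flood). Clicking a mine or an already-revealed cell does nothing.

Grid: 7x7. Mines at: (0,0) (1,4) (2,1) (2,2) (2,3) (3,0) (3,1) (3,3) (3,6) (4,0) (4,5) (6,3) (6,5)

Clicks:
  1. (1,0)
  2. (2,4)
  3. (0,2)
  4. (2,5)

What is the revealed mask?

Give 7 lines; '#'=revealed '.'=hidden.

Answer: .###...
####...
....##.
.......
.......
.......
.......

Derivation:
Click 1 (1,0) count=2: revealed 1 new [(1,0)] -> total=1
Click 2 (2,4) count=3: revealed 1 new [(2,4)] -> total=2
Click 3 (0,2) count=0: revealed 6 new [(0,1) (0,2) (0,3) (1,1) (1,2) (1,3)] -> total=8
Click 4 (2,5) count=2: revealed 1 new [(2,5)] -> total=9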